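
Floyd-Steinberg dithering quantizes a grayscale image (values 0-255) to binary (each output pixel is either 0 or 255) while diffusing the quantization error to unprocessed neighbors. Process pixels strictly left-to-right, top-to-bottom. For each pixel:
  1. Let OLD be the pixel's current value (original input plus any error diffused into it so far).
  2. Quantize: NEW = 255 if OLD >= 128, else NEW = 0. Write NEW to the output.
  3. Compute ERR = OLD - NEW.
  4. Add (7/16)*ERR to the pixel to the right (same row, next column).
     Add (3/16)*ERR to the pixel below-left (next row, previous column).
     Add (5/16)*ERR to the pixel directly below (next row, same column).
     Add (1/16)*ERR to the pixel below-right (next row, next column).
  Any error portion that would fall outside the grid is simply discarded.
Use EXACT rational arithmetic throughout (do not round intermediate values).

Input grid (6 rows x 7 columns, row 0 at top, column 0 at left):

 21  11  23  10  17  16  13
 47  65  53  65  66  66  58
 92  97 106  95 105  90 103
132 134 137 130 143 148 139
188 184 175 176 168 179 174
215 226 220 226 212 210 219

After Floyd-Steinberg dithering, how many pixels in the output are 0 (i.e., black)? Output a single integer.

Answer: 22

Derivation:
(0,0): OLD=21 → NEW=0, ERR=21
(0,1): OLD=323/16 → NEW=0, ERR=323/16
(0,2): OLD=8149/256 → NEW=0, ERR=8149/256
(0,3): OLD=98003/4096 → NEW=0, ERR=98003/4096
(0,4): OLD=1800133/65536 → NEW=0, ERR=1800133/65536
(0,5): OLD=29378147/1048576 → NEW=0, ERR=29378147/1048576
(0,6): OLD=423750837/16777216 → NEW=0, ERR=423750837/16777216
(1,0): OLD=14681/256 → NEW=0, ERR=14681/256
(1,1): OLD=212335/2048 → NEW=0, ERR=212335/2048
(1,2): OLD=7474715/65536 → NEW=0, ERR=7474715/65536
(1,3): OLD=33951807/262144 → NEW=255, ERR=-32894913/262144
(1,4): OLD=443472541/16777216 → NEW=0, ERR=443472541/16777216
(1,5): OLD=12451693101/134217728 → NEW=0, ERR=12451693101/134217728
(1,6): OLD=232426339587/2147483648 → NEW=0, ERR=232426339587/2147483648
(2,0): OLD=4238901/32768 → NEW=255, ERR=-4116939/32768
(2,1): OLD=104230807/1048576 → NEW=0, ERR=104230807/1048576
(2,2): OLD=2819954309/16777216 → NEW=255, ERR=-1458235771/16777216
(2,3): OLD=4005645213/134217728 → NEW=0, ERR=4005645213/134217728
(2,4): OLD=145888542509/1073741824 → NEW=255, ERR=-127915622611/1073741824
(2,5): OLD=3051736688655/34359738368 → NEW=0, ERR=3051736688655/34359738368
(2,6): OLD=99768746251865/549755813888 → NEW=255, ERR=-40418986289575/549755813888
(3,0): OLD=1868574693/16777216 → NEW=0, ERR=1868574693/16777216
(3,1): OLD=25453129217/134217728 → NEW=255, ERR=-8772391423/134217728
(3,2): OLD=99913783955/1073741824 → NEW=0, ERR=99913783955/1073741824
(3,3): OLD=653982833237/4294967296 → NEW=255, ERR=-441233827243/4294967296
(3,4): OLD=43620142683109/549755813888 → NEW=0, ERR=43620142683109/549755813888
(3,5): OLD=832275971757695/4398046511104 → NEW=255, ERR=-289225888573825/4398046511104
(3,6): OLD=6530537065243361/70368744177664 → NEW=0, ERR=6530537065243361/70368744177664
(4,0): OLD=452152739275/2147483648 → NEW=255, ERR=-95455590965/2147483648
(4,1): OLD=5790871673551/34359738368 → NEW=255, ERR=-2970861610289/34359738368
(4,2): OLD=78562097533057/549755813888 → NEW=255, ERR=-61625635008383/549755813888
(4,3): OLD=508179781424347/4398046511104 → NEW=0, ERR=508179781424347/4398046511104
(4,4): OLD=7902256047162017/35184372088832 → NEW=255, ERR=-1069758835490143/35184372088832
(4,5): OLD=188596378001229729/1125899906842624 → NEW=255, ERR=-98508098243639391/1125899906842624
(4,6): OLD=2893349790688959159/18014398509481984 → NEW=255, ERR=-1700321829228946761/18014398509481984
(5,0): OLD=101648467877853/549755813888 → NEW=255, ERR=-38539264663587/549755813888
(5,1): OLD=635579852619295/4398046511104 → NEW=255, ERR=-485922007712225/4398046511104
(5,2): OLD=5379456661460617/35184372088832 → NEW=255, ERR=-3592558221191543/35184372088832
(5,3): OLD=57626328017421325/281474976710656 → NEW=255, ERR=-14149791043795955/281474976710656
(5,4): OLD=3086266650419185647/18014398509481984 → NEW=255, ERR=-1507404969498720273/18014398509481984
(5,5): OLD=18223607167209739775/144115188075855872 → NEW=0, ERR=18223607167209739775/144115188075855872
(5,6): OLD=551922959443923441425/2305843009213693952 → NEW=255, ERR=-36067007905568516335/2305843009213693952
Output grid:
  Row 0: .......  (7 black, running=7)
  Row 1: ...#...  (6 black, running=13)
  Row 2: #.#.#.#  (3 black, running=16)
  Row 3: .#.#.#.  (4 black, running=20)
  Row 4: ###.###  (1 black, running=21)
  Row 5: #####.#  (1 black, running=22)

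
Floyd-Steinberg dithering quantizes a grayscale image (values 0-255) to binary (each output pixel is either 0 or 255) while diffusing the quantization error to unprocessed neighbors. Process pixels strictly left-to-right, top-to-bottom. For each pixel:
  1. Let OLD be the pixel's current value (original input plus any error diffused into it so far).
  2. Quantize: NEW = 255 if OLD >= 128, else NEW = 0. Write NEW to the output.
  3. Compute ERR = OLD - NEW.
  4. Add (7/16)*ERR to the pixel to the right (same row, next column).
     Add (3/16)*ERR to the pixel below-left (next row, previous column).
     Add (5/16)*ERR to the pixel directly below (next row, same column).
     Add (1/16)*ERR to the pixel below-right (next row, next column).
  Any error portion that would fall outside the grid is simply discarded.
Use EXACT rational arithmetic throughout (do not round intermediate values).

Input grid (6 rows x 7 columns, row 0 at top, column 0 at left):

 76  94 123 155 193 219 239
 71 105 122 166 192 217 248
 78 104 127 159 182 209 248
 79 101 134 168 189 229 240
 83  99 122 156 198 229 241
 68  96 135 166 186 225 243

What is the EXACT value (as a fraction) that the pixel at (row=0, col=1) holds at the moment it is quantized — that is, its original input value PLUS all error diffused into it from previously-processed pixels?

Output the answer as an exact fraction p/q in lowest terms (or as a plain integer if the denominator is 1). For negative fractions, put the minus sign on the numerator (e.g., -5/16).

(0,0): OLD=76 → NEW=0, ERR=76
(0,1): OLD=509/4 → NEW=0, ERR=509/4
Target (0,1): original=94, with diffused error = 509/4

Answer: 509/4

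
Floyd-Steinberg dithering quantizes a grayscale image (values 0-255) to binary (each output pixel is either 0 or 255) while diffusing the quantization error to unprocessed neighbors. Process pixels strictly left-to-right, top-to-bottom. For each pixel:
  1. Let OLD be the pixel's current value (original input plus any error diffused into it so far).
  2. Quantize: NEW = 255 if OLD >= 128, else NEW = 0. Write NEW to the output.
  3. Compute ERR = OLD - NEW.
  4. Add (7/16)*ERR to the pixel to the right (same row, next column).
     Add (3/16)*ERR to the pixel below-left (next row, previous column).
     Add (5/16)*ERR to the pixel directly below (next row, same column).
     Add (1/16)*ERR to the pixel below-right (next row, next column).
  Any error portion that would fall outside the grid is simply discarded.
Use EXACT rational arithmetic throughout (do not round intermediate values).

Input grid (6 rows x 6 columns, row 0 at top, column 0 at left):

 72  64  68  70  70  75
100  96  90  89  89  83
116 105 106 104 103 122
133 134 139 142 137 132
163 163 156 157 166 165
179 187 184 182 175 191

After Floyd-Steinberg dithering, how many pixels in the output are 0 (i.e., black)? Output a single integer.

(0,0): OLD=72 → NEW=0, ERR=72
(0,1): OLD=191/2 → NEW=0, ERR=191/2
(0,2): OLD=3513/32 → NEW=0, ERR=3513/32
(0,3): OLD=60431/512 → NEW=0, ERR=60431/512
(0,4): OLD=996457/8192 → NEW=0, ERR=996457/8192
(0,5): OLD=16805599/131072 → NEW=255, ERR=-16617761/131072
(1,0): OLD=4493/32 → NEW=255, ERR=-3667/32
(1,1): OLD=25803/256 → NEW=0, ERR=25803/256
(1,2): OLD=1609751/8192 → NEW=255, ERR=-479209/8192
(1,3): OLD=4258531/32768 → NEW=255, ERR=-4097309/32768
(1,4): OLD=117255489/2097152 → NEW=0, ERR=117255489/2097152
(1,5): OLD=2531478391/33554432 → NEW=0, ERR=2531478391/33554432
(2,0): OLD=405865/4096 → NEW=0, ERR=405865/4096
(2,1): OLD=21196771/131072 → NEW=255, ERR=-12226589/131072
(2,2): OLD=62418697/2097152 → NEW=0, ERR=62418697/2097152
(2,3): OLD=1422270945/16777216 → NEW=0, ERR=1422270945/16777216
(2,4): OLD=87988727043/536870912 → NEW=255, ERR=-48913355517/536870912
(2,5): OLD=938114208069/8589934592 → NEW=0, ERR=938114208069/8589934592
(3,0): OLD=307179849/2097152 → NEW=255, ERR=-227593911/2097152
(3,1): OLD=1160034181/16777216 → NEW=0, ERR=1160034181/16777216
(3,2): OLD=25315662487/134217728 → NEW=255, ERR=-8909858153/134217728
(3,3): OLD=1067097154861/8589934592 → NEW=0, ERR=1067097154861/8589934592
(3,4): OLD=12964146808189/68719476736 → NEW=255, ERR=-4559319759491/68719476736
(3,5): OLD=144483955366579/1099511627776 → NEW=255, ERR=-135891509716301/1099511627776
(4,0): OLD=38131325431/268435456 → NEW=255, ERR=-30319715849/268435456
(4,1): OLD=498053223259/4294967296 → NEW=0, ERR=498053223259/4294967296
(4,2): OLD=29357296223553/137438953472 → NEW=255, ERR=-5689636911807/137438953472
(4,3): OLD=354307351822277/2199023255552 → NEW=255, ERR=-206443578343483/2199023255552
(4,4): OLD=3123837370169781/35184372088832 → NEW=0, ERR=3123837370169781/35184372088832
(4,5): OLD=90676590634237395/562949953421312 → NEW=255, ERR=-52875647488197165/562949953421312
(5,0): OLD=11369368737601/68719476736 → NEW=255, ERR=-6154097830079/68719476736
(5,1): OLD=372155889638449/2199023255552 → NEW=255, ERR=-188595040527311/2199023255552
(5,2): OLD=2167130371493755/17592186044416 → NEW=0, ERR=2167130371493755/17592186044416
(5,3): OLD=124196195517199465/562949953421312 → NEW=255, ERR=-19356042605235095/562949953421312
(5,4): OLD=184899757804510909/1125899906842624 → NEW=255, ERR=-102204718440358211/1125899906842624
(5,5): OLD=2296523407192012809/18014398509481984 → NEW=0, ERR=2296523407192012809/18014398509481984
Output grid:
  Row 0: .....#  (5 black, running=5)
  Row 1: #.##..  (3 black, running=8)
  Row 2: .#..#.  (4 black, running=12)
  Row 3: #.#.##  (2 black, running=14)
  Row 4: #.##.#  (2 black, running=16)
  Row 5: ##.##.  (2 black, running=18)

Answer: 18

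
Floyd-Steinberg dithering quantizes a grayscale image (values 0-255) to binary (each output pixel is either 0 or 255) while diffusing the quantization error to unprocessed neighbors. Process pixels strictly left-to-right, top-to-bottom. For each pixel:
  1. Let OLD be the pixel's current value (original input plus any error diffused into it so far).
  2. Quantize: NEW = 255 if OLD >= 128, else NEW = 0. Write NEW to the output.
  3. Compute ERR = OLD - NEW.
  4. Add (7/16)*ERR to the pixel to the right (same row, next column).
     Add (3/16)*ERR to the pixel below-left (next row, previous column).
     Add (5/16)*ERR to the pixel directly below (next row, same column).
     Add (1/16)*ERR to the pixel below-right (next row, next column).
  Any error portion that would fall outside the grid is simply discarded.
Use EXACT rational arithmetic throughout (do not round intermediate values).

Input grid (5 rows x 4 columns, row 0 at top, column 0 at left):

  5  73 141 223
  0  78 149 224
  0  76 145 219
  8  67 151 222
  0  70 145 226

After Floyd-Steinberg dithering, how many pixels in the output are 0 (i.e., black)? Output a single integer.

(0,0): OLD=5 → NEW=0, ERR=5
(0,1): OLD=1203/16 → NEW=0, ERR=1203/16
(0,2): OLD=44517/256 → NEW=255, ERR=-20763/256
(0,3): OLD=768067/4096 → NEW=255, ERR=-276413/4096
(1,0): OLD=4009/256 → NEW=0, ERR=4009/256
(1,1): OLD=191391/2048 → NEW=0, ERR=191391/2048
(1,2): OLD=10262027/65536 → NEW=255, ERR=-6449653/65536
(1,3): OLD=162305085/1048576 → NEW=255, ERR=-105081795/1048576
(2,0): OLD=734533/32768 → NEW=0, ERR=734533/32768
(2,1): OLD=102275143/1048576 → NEW=0, ERR=102275143/1048576
(2,2): OLD=301924611/2097152 → NEW=255, ERR=-232849149/2097152
(2,3): OLD=4461269719/33554432 → NEW=255, ERR=-4095110441/33554432
(3,0): OLD=558568437/16777216 → NEW=0, ERR=558568437/16777216
(3,1): OLD=24864867371/268435456 → NEW=0, ERR=24864867371/268435456
(3,2): OLD=601470463957/4294967296 → NEW=255, ERR=-493746196523/4294967296
(3,3): OLD=8701754720339/68719476736 → NEW=0, ERR=8701754720339/68719476736
(4,0): OLD=119280077073/4294967296 → NEW=0, ERR=119280077073/4294967296
(4,1): OLD=3148134115507/34359738368 → NEW=0, ERR=3148134115507/34359738368
(4,2): OLD=196474038130771/1099511627776 → NEW=255, ERR=-83901426952109/1099511627776
(4,3): OLD=3958265408690485/17592186044416 → NEW=255, ERR=-527742032635595/17592186044416
Output grid:
  Row 0: ..##  (2 black, running=2)
  Row 1: ..##  (2 black, running=4)
  Row 2: ..##  (2 black, running=6)
  Row 3: ..#.  (3 black, running=9)
  Row 4: ..##  (2 black, running=11)

Answer: 11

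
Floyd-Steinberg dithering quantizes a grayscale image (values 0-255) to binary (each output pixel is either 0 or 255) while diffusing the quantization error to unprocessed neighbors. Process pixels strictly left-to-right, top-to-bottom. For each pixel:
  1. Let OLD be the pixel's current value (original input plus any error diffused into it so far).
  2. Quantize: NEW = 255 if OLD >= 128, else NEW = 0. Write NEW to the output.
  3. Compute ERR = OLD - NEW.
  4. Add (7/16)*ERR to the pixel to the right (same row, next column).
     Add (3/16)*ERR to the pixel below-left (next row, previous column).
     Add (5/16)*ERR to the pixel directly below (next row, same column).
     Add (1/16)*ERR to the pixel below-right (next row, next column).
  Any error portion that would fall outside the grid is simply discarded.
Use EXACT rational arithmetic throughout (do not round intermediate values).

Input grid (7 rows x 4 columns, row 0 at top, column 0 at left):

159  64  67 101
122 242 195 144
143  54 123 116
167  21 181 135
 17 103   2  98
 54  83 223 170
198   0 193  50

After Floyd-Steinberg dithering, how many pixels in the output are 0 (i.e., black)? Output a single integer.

(0,0): OLD=159 → NEW=255, ERR=-96
(0,1): OLD=22 → NEW=0, ERR=22
(0,2): OLD=613/8 → NEW=0, ERR=613/8
(0,3): OLD=17219/128 → NEW=255, ERR=-15421/128
(1,0): OLD=769/8 → NEW=0, ERR=769/8
(1,1): OLD=19155/64 → NEW=255, ERR=2835/64
(1,2): OLD=444643/2048 → NEW=255, ERR=-77597/2048
(1,3): OLD=3098661/32768 → NEW=0, ERR=3098661/32768
(2,0): OLD=185697/1024 → NEW=255, ERR=-75423/1024
(2,1): OLD=1131223/32768 → NEW=0, ERR=1131223/32768
(2,2): OLD=1202277/8192 → NEW=255, ERR=-886683/8192
(2,3): OLD=50242037/524288 → NEW=0, ERR=50242037/524288
(3,0): OLD=78882085/524288 → NEW=255, ERR=-54811355/524288
(3,1): OLD=-325880589/8388608 → NEW=0, ERR=-325880589/8388608
(3,2): OLD=20173638549/134217728 → NEW=255, ERR=-14051882091/134217728
(3,3): OLD=241329510931/2147483648 → NEW=0, ERR=241329510931/2147483648
(4,0): OLD=-3080848791/134217728 → NEW=0, ERR=-3080848791/134217728
(4,1): OLD=58683536967/1073741824 → NEW=0, ERR=58683536967/1073741824
(4,2): OLD=406701529003/34359738368 → NEW=0, ERR=406701529003/34359738368
(4,3): OLD=72432059523229/549755813888 → NEW=255, ERR=-67755673018211/549755813888
(5,0): OLD=980529595197/17179869184 → NEW=0, ERR=980529595197/17179869184
(5,1): OLD=69177920096695/549755813888 → NEW=0, ERR=69177920096695/549755813888
(5,2): OLD=288136157352745/1099511627776 → NEW=255, ERR=7760692269865/1099511627776
(5,3): OLD=2380454192185761/17592186044416 → NEW=255, ERR=-2105553249140319/17592186044416
(6,0): OLD=2106044913918789/8796093022208 → NEW=255, ERR=-136958806744251/8796093022208
(6,1): OLD=5263809727743467/140737488355328 → NEW=0, ERR=5263809727743467/140737488355328
(6,2): OLD=443587144753556997/2251799813685248 → NEW=255, ERR=-130621807736181243/2251799813685248
(6,3): OLD=-444572984886190941/36028797018963968 → NEW=0, ERR=-444572984886190941/36028797018963968
Output grid:
  Row 0: #..#  (2 black, running=2)
  Row 1: .##.  (2 black, running=4)
  Row 2: #.#.  (2 black, running=6)
  Row 3: #.#.  (2 black, running=8)
  Row 4: ...#  (3 black, running=11)
  Row 5: ..##  (2 black, running=13)
  Row 6: #.#.  (2 black, running=15)

Answer: 15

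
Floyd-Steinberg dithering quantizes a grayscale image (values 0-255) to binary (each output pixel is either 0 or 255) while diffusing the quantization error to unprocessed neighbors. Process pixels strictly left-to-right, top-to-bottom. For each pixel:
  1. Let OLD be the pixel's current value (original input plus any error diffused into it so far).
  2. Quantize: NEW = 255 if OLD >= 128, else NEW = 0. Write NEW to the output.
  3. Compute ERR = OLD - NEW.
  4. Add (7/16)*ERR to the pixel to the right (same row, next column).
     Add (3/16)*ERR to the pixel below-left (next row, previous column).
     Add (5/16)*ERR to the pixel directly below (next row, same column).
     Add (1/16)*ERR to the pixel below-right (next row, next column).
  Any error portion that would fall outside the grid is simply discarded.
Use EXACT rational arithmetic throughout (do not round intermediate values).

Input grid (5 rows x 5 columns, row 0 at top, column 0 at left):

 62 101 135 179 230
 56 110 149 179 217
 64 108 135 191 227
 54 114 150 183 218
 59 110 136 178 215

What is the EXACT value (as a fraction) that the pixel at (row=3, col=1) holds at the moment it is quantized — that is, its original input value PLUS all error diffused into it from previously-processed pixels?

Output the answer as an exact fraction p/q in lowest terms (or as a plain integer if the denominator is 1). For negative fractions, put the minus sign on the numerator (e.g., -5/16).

(0,0): OLD=62 → NEW=0, ERR=62
(0,1): OLD=1025/8 → NEW=255, ERR=-1015/8
(0,2): OLD=10175/128 → NEW=0, ERR=10175/128
(0,3): OLD=437817/2048 → NEW=255, ERR=-84423/2048
(0,4): OLD=6945679/32768 → NEW=255, ERR=-1410161/32768
(1,0): OLD=6603/128 → NEW=0, ERR=6603/128
(1,1): OLD=114381/1024 → NEW=0, ERR=114381/1024
(1,2): OLD=6784657/32768 → NEW=255, ERR=-1571183/32768
(1,3): OLD=18617437/131072 → NEW=255, ERR=-14805923/131072
(1,4): OLD=317834231/2097152 → NEW=255, ERR=-216939529/2097152
(2,0): OLD=1655839/16384 → NEW=0, ERR=1655839/16384
(2,1): OLD=95082629/524288 → NEW=255, ERR=-38610811/524288
(2,2): OLD=617383759/8388608 → NEW=0, ERR=617383759/8388608
(2,3): OLD=22213879805/134217728 → NEW=255, ERR=-12011640835/134217728
(2,4): OLD=318815387819/2147483648 → NEW=255, ERR=-228792942421/2147483648
(3,0): OLD=602086639/8388608 → NEW=0, ERR=602086639/8388608
(3,1): OLD=9563251715/67108864 → NEW=255, ERR=-7549508605/67108864
Target (3,1): original=114, with diffused error = 9563251715/67108864

Answer: 9563251715/67108864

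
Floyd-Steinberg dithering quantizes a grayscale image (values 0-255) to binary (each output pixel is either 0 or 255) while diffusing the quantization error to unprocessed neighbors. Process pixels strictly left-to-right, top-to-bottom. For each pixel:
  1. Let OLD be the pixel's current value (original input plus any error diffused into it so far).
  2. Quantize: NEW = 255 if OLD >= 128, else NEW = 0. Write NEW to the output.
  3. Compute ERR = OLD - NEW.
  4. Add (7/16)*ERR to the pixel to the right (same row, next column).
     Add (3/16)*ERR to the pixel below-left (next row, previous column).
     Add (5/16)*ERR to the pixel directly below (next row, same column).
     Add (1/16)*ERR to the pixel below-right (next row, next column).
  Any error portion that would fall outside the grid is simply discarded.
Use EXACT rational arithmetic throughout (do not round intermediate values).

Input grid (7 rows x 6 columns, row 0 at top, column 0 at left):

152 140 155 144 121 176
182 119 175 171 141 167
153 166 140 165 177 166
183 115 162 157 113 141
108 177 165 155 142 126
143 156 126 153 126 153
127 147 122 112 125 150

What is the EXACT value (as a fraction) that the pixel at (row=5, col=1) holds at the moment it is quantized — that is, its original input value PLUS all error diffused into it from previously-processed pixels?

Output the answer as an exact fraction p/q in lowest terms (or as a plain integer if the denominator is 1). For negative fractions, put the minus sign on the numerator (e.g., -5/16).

Answer: 1802415001816769/17592186044416

Derivation:
(0,0): OLD=152 → NEW=255, ERR=-103
(0,1): OLD=1519/16 → NEW=0, ERR=1519/16
(0,2): OLD=50313/256 → NEW=255, ERR=-14967/256
(0,3): OLD=485055/4096 → NEW=0, ERR=485055/4096
(0,4): OLD=11325241/65536 → NEW=255, ERR=-5386439/65536
(0,5): OLD=146844303/1048576 → NEW=255, ERR=-120542577/1048576
(1,0): OLD=42909/256 → NEW=255, ERR=-22371/256
(1,1): OLD=190539/2048 → NEW=0, ERR=190539/2048
(1,2): OLD=14783015/65536 → NEW=255, ERR=-1928665/65536
(1,3): OLD=46154843/262144 → NEW=255, ERR=-20691877/262144
(1,4): OLD=1117846129/16777216 → NEW=0, ERR=1117846129/16777216
(1,5): OLD=41631309511/268435456 → NEW=255, ERR=-26819731769/268435456
(2,0): OLD=4690281/32768 → NEW=255, ERR=-3665559/32768
(2,1): OLD=141719059/1048576 → NEW=255, ERR=-125667821/1048576
(2,2): OLD=1164095737/16777216 → NEW=0, ERR=1164095737/16777216
(2,3): OLD=24339459953/134217728 → NEW=255, ERR=-9886060687/134217728
(2,4): OLD=609584374739/4294967296 → NEW=255, ERR=-485632285741/4294967296
(2,5): OLD=6148597205493/68719476736 → NEW=0, ERR=6148597205493/68719476736
(3,0): OLD=2106737625/16777216 → NEW=0, ERR=2106737625/16777216
(3,1): OLD=18589668069/134217728 → NEW=255, ERR=-15635852571/134217728
(3,2): OLD=119630774655/1073741824 → NEW=0, ERR=119630774655/1073741824
(3,3): OLD=11397961479421/68719476736 → NEW=255, ERR=-6125505088259/68719476736
(3,4): OLD=27949912003165/549755813888 → NEW=0, ERR=27949912003165/549755813888
(3,5): OLD=1619681455798355/8796093022208 → NEW=255, ERR=-623322264864685/8796093022208
(4,0): OLD=269290181271/2147483648 → NEW=0, ERR=269290181271/2147483648
(4,1): OLD=7703283818283/34359738368 → NEW=255, ERR=-1058449465557/34359738368
(4,2): OLD=178500902173713/1099511627776 → NEW=255, ERR=-101874562909167/1099511627776
(4,3): OLD=1813827874725301/17592186044416 → NEW=0, ERR=1813827874725301/17592186044416
(4,4): OLD=51830164844714245/281474976710656 → NEW=255, ERR=-19945954216503035/281474976710656
(4,5): OLD=342410666100432131/4503599627370496 → NEW=0, ERR=342410666100432131/4503599627370496
(5,0): OLD=96982947490993/549755813888 → NEW=255, ERR=-43204785050447/549755813888
(5,1): OLD=1802415001816769/17592186044416 → NEW=0, ERR=1802415001816769/17592186044416
Target (5,1): original=156, with diffused error = 1802415001816769/17592186044416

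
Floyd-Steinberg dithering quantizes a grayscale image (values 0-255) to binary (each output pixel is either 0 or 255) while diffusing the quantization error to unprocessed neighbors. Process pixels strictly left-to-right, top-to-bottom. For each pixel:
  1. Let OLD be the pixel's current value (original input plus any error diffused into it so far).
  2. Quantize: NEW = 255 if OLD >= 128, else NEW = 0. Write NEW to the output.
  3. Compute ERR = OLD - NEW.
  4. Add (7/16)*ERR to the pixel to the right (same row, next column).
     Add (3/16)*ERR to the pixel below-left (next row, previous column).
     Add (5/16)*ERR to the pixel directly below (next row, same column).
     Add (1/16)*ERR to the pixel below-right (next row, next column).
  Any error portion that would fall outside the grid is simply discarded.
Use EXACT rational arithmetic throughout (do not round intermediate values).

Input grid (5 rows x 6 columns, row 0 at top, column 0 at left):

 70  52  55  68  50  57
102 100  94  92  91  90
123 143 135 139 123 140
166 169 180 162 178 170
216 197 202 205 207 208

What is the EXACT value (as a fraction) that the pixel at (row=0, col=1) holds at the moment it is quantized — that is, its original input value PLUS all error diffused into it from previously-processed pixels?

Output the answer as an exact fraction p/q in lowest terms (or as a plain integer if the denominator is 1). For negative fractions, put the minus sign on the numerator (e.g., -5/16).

Answer: 661/8

Derivation:
(0,0): OLD=70 → NEW=0, ERR=70
(0,1): OLD=661/8 → NEW=0, ERR=661/8
Target (0,1): original=52, with diffused error = 661/8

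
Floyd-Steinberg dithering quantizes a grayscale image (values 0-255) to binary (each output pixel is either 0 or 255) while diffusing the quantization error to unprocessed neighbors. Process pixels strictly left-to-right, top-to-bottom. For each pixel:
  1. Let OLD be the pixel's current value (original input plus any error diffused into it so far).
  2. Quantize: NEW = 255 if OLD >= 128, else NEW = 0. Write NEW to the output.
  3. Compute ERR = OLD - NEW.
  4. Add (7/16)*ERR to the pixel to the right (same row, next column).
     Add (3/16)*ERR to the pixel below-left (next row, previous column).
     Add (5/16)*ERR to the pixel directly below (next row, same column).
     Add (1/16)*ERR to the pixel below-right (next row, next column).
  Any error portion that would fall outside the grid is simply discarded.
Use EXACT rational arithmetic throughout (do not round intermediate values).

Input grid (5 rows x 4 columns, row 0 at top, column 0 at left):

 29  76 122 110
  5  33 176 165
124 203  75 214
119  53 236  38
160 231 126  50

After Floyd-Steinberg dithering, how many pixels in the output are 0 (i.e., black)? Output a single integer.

Answer: 11

Derivation:
(0,0): OLD=29 → NEW=0, ERR=29
(0,1): OLD=1419/16 → NEW=0, ERR=1419/16
(0,2): OLD=41165/256 → NEW=255, ERR=-24115/256
(0,3): OLD=281755/4096 → NEW=0, ERR=281755/4096
(1,0): OLD=7857/256 → NEW=0, ERR=7857/256
(1,1): OLD=119383/2048 → NEW=0, ERR=119383/2048
(1,2): OLD=12485027/65536 → NEW=255, ERR=-4226653/65536
(1,3): OLD=159795429/1048576 → NEW=255, ERR=-107591451/1048576
(2,0): OLD=4735661/32768 → NEW=255, ERR=-3620179/32768
(2,1): OLD=170611135/1048576 → NEW=255, ERR=-96775745/1048576
(2,2): OLD=-2365189/2097152 → NEW=0, ERR=-2365189/2097152
(2,3): OLD=5952924719/33554432 → NEW=255, ERR=-2603455441/33554432
(3,0): OLD=1126932829/16777216 → NEW=0, ERR=1126932829/16777216
(3,1): OLD=12463253187/268435456 → NEW=0, ERR=12463253187/268435456
(3,2): OLD=1012083811901/4294967296 → NEW=255, ERR=-83132848579/4294967296
(3,3): OLD=358354786603/68719476736 → NEW=0, ERR=358354786603/68719476736
(4,0): OLD=814739153241/4294967296 → NEW=255, ERR=-280477507239/4294967296
(4,1): OLD=7473506544395/34359738368 → NEW=255, ERR=-1288226739445/34359738368
(4,2): OLD=118118320036907/1099511627776 → NEW=0, ERR=118118320036907/1099511627776
(4,3): OLD=1713823916171165/17592186044416 → NEW=0, ERR=1713823916171165/17592186044416
Output grid:
  Row 0: ..#.  (3 black, running=3)
  Row 1: ..##  (2 black, running=5)
  Row 2: ##.#  (1 black, running=6)
  Row 3: ..#.  (3 black, running=9)
  Row 4: ##..  (2 black, running=11)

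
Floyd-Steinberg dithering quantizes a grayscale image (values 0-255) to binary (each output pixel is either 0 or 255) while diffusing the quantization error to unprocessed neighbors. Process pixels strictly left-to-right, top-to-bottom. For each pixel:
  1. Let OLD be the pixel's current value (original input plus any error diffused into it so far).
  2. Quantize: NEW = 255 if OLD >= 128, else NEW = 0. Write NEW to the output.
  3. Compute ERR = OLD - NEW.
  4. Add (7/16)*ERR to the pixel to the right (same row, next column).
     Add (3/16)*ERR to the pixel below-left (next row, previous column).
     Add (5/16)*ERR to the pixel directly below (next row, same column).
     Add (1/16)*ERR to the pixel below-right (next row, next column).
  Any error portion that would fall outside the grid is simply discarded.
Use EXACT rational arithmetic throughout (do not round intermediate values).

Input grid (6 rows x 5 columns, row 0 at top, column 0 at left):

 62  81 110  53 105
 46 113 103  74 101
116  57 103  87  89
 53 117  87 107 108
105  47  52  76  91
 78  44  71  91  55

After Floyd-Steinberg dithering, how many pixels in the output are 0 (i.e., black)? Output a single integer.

Answer: 21

Derivation:
(0,0): OLD=62 → NEW=0, ERR=62
(0,1): OLD=865/8 → NEW=0, ERR=865/8
(0,2): OLD=20135/128 → NEW=255, ERR=-12505/128
(0,3): OLD=21009/2048 → NEW=0, ERR=21009/2048
(0,4): OLD=3587703/32768 → NEW=0, ERR=3587703/32768
(1,0): OLD=10963/128 → NEW=0, ERR=10963/128
(1,1): OLD=173893/1024 → NEW=255, ERR=-87227/1024
(1,2): OLD=1437993/32768 → NEW=0, ERR=1437993/32768
(1,3): OLD=14526453/131072 → NEW=0, ERR=14526453/131072
(1,4): OLD=386596159/2097152 → NEW=255, ERR=-148177601/2097152
(2,0): OLD=2077383/16384 → NEW=0, ERR=2077383/16384
(2,1): OLD=52131965/524288 → NEW=0, ERR=52131965/524288
(2,2): OLD=1473647031/8388608 → NEW=255, ERR=-665448009/8388608
(2,3): OLD=10257266229/134217728 → NEW=0, ERR=10257266229/134217728
(2,4): OLD=230385163827/2147483648 → NEW=0, ERR=230385163827/2147483648
(3,0): OLD=933373399/8388608 → NEW=0, ERR=933373399/8388608
(3,1): OLD=12737460619/67108864 → NEW=255, ERR=-4375299701/67108864
(3,2): OLD=116458622569/2147483648 → NEW=0, ERR=116458622569/2147483648
(3,3): OLD=729135557857/4294967296 → NEW=255, ERR=-366081102623/4294967296
(3,4): OLD=7491219926725/68719476736 → NEW=0, ERR=7491219926725/68719476736
(4,0): OLD=136951928377/1073741824 → NEW=0, ERR=136951928377/1073741824
(4,1): OLD=3420506206265/34359738368 → NEW=0, ERR=3420506206265/34359738368
(4,2): OLD=50821435661687/549755813888 → NEW=0, ERR=50821435661687/549755813888
(4,3): OLD=999563899259961/8796093022208 → NEW=0, ERR=999563899259961/8796093022208
(4,4): OLD=23848705390086671/140737488355328 → NEW=255, ERR=-12039354140521969/140737488355328
(5,0): OLD=75054780642379/549755813888 → NEW=255, ERR=-65132951899061/549755813888
(5,1): OLD=213660810249505/4398046511104 → NEW=0, ERR=213660810249505/4398046511104
(5,2): OLD=20923669156240041/140737488355328 → NEW=255, ERR=-14964390374368599/140737488355328
(5,3): OLD=39255096868350055/562949953421312 → NEW=0, ERR=39255096868350055/562949953421312
(5,4): OLD=593366643831403069/9007199254740992 → NEW=0, ERR=593366643831403069/9007199254740992
Output grid:
  Row 0: ..#..  (4 black, running=4)
  Row 1: .#..#  (3 black, running=7)
  Row 2: ..#..  (4 black, running=11)
  Row 3: .#.#.  (3 black, running=14)
  Row 4: ....#  (4 black, running=18)
  Row 5: #.#..  (3 black, running=21)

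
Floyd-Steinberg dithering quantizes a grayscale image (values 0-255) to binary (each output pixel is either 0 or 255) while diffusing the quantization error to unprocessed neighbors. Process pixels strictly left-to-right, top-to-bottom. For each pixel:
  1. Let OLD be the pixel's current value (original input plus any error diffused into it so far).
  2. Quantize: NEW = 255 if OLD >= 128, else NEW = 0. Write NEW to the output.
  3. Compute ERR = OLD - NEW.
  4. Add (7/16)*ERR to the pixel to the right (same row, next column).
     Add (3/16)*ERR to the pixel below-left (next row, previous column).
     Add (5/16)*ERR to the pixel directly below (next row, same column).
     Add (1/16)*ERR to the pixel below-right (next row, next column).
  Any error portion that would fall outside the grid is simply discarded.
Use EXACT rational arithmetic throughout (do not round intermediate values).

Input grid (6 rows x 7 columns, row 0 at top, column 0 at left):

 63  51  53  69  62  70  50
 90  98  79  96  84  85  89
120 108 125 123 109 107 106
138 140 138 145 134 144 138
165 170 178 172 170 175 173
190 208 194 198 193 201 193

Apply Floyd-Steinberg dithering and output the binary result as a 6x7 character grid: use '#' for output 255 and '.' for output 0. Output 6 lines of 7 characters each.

(0,0): OLD=63 → NEW=0, ERR=63
(0,1): OLD=1257/16 → NEW=0, ERR=1257/16
(0,2): OLD=22367/256 → NEW=0, ERR=22367/256
(0,3): OLD=439193/4096 → NEW=0, ERR=439193/4096
(0,4): OLD=7137583/65536 → NEW=0, ERR=7137583/65536
(0,5): OLD=123363401/1048576 → NEW=0, ERR=123363401/1048576
(0,6): OLD=1702404607/16777216 → NEW=0, ERR=1702404607/16777216
(1,0): OLD=31851/256 → NEW=0, ERR=31851/256
(1,1): OLD=404077/2048 → NEW=255, ERR=-118163/2048
(1,2): OLD=6951793/65536 → NEW=0, ERR=6951793/65536
(1,3): OLD=52899997/262144 → NEW=255, ERR=-13946723/262144
(1,4): OLD=2072308151/16777216 → NEW=0, ERR=2072308151/16777216
(1,5): OLD=27063338983/134217728 → NEW=255, ERR=-7162181657/134217728
(1,6): OLD=224877472681/2147483648 → NEW=0, ERR=224877472681/2147483648
(2,0): OLD=4851711/32768 → NEW=255, ERR=-3504129/32768
(2,1): OLD=74291557/1048576 → NEW=0, ERR=74291557/1048576
(2,2): OLD=2945476207/16777216 → NEW=255, ERR=-1332713873/16777216
(2,3): OLD=13611098039/134217728 → NEW=0, ERR=13611098039/134217728
(2,4): OLD=191809231399/1073741824 → NEW=255, ERR=-81994933721/1073741824
(2,5): OLD=2895476262093/34359738368 → NEW=0, ERR=2895476262093/34359738368
(2,6): OLD=94699129417067/549755813888 → NEW=255, ERR=-45488603124373/549755813888
(3,0): OLD=1977469839/16777216 → NEW=0, ERR=1977469839/16777216
(3,1): OLD=25787160803/134217728 → NEW=255, ERR=-8438359837/134217728
(3,2): OLD=117159141529/1073741824 → NEW=0, ERR=117159141529/1073741824
(3,3): OLD=881090113727/4294967296 → NEW=255, ERR=-214126546753/4294967296
(3,4): OLD=60727872931727/549755813888 → NEW=0, ERR=60727872931727/549755813888
(3,5): OLD=872461695624605/4398046511104 → NEW=255, ERR=-249040164706915/4398046511104
(3,6): OLD=6518682380142211/70368744177664 → NEW=0, ERR=6518682380142211/70368744177664
(4,0): OLD=408118515969/2147483648 → NEW=255, ERR=-139489814271/2147483648
(4,1): OLD=5145729024269/34359738368 → NEW=255, ERR=-3616004259571/34359738368
(4,2): OLD=83990710459363/549755813888 → NEW=255, ERR=-56197022082077/549755813888
(4,3): OLD=612338477290673/4398046511104 → NEW=255, ERR=-509163383040847/4398046511104
(4,4): OLD=4930635834095107/35184372088832 → NEW=255, ERR=-4041379048557053/35184372088832
(4,5): OLD=147859178716794947/1125899906842624 → NEW=255, ERR=-139245297528074173/1125899906842624
(4,6): OLD=2599514167690270661/18014398509481984 → NEW=255, ERR=-1994157452227635259/18014398509481984
(5,0): OLD=82446406718327/549755813888 → NEW=255, ERR=-57741325823113/549755813888
(5,1): OLD=465908634196093/4398046511104 → NEW=0, ERR=465908634196093/4398046511104
(5,2): OLD=6337338616104379/35184372088832 → NEW=255, ERR=-2634676266547781/35184372088832
(5,3): OLD=28467037515513671/281474976710656 → NEW=0, ERR=28467037515513671/281474976710656
(5,4): OLD=3079153596352597869/18014398509481984 → NEW=255, ERR=-1514518023565308051/18014398509481984
(5,5): OLD=14070698604873426717/144115188075855872 → NEW=0, ERR=14070698604873426717/144115188075855872
(5,6): OLD=445932894839658015251/2305843009213693952 → NEW=255, ERR=-142057072509833942509/2305843009213693952
Row 0: .......
Row 1: .#.#.#.
Row 2: #.#.#.#
Row 3: .#.#.#.
Row 4: #######
Row 5: #.#.#.#

Answer: .......
.#.#.#.
#.#.#.#
.#.#.#.
#######
#.#.#.#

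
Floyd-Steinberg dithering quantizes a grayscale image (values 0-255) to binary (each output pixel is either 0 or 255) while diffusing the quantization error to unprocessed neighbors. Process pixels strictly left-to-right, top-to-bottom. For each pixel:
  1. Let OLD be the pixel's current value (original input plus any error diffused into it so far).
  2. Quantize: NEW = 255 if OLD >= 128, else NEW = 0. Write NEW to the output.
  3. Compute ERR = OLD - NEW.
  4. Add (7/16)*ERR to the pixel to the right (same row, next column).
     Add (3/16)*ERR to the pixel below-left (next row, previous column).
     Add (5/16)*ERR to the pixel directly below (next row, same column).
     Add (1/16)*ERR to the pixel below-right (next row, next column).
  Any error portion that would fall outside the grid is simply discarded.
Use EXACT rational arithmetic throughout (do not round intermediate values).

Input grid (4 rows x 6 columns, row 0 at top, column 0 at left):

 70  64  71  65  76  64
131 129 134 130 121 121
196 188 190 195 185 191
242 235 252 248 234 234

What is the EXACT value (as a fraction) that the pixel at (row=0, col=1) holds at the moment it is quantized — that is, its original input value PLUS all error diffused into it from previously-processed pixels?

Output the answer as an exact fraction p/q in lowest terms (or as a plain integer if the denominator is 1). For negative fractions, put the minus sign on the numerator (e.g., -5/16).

Answer: 757/8

Derivation:
(0,0): OLD=70 → NEW=0, ERR=70
(0,1): OLD=757/8 → NEW=0, ERR=757/8
Target (0,1): original=64, with diffused error = 757/8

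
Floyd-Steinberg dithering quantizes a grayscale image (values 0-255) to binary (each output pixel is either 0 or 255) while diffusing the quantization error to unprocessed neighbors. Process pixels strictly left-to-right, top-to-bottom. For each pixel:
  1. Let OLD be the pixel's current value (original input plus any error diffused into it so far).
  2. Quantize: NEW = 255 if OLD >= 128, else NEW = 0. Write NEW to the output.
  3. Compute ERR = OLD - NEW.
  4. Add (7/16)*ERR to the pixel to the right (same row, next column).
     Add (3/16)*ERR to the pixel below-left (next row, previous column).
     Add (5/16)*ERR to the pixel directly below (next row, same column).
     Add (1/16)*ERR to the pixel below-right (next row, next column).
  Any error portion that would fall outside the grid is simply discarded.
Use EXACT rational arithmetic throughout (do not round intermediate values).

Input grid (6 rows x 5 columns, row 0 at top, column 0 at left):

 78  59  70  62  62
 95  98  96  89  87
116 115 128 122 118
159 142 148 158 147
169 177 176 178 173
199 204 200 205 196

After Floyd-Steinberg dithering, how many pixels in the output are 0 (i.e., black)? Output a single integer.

Answer: 14

Derivation:
(0,0): OLD=78 → NEW=0, ERR=78
(0,1): OLD=745/8 → NEW=0, ERR=745/8
(0,2): OLD=14175/128 → NEW=0, ERR=14175/128
(0,3): OLD=226201/2048 → NEW=0, ERR=226201/2048
(0,4): OLD=3615023/32768 → NEW=0, ERR=3615023/32768
(1,0): OLD=17515/128 → NEW=255, ERR=-15125/128
(1,1): OLD=103469/1024 → NEW=0, ERR=103469/1024
(1,2): OLD=6597617/32768 → NEW=255, ERR=-1758223/32768
(1,3): OLD=16731005/131072 → NEW=0, ERR=16731005/131072
(1,4): OLD=386346583/2097152 → NEW=255, ERR=-148427177/2097152
(2,0): OLD=1605951/16384 → NEW=0, ERR=1605951/16384
(2,1): OLD=90184805/524288 → NEW=255, ERR=-43508635/524288
(2,2): OLD=882271727/8388608 → NEW=0, ERR=882271727/8388608
(2,3): OLD=25673155293/134217728 → NEW=255, ERR=-8552365347/134217728
(2,4): OLD=163172365515/2147483648 → NEW=0, ERR=163172365515/2147483648
(3,0): OLD=1460214927/8388608 → NEW=255, ERR=-678880113/8388608
(3,1): OLD=7147563939/67108864 → NEW=0, ERR=7147563939/67108864
(3,2): OLD=451679906609/2147483648 → NEW=255, ERR=-95928423631/2147483648
(3,3): OLD=598566140953/4294967296 → NEW=255, ERR=-496650519527/4294967296
(3,4): OLD=7983257407549/68719476736 → NEW=0, ERR=7983257407549/68719476736
(4,0): OLD=175749855553/1073741824 → NEW=255, ERR=-98054309567/1073741824
(4,1): OLD=5390945007617/34359738368 → NEW=255, ERR=-3370788276223/34359738368
(4,2): OLD=57227171688367/549755813888 → NEW=0, ERR=57227171688367/549755813888
(4,3): OLD=1815478928605953/8796093022208 → NEW=255, ERR=-427524792057087/8796093022208
(4,4): OLD=25447056417912199/140737488355328 → NEW=255, ERR=-10441003112696441/140737488355328
(5,0): OLD=83600352604323/549755813888 → NEW=255, ERR=-56587379937117/549755813888
(5,1): OLD=625052981719785/4398046511104 → NEW=255, ERR=-496448878611735/4398046511104
(5,2): OLD=23629890930686321/140737488355328 → NEW=255, ERR=-12258168599922319/140737488355328
(5,3): OLD=81234236213896319/562949953421312 → NEW=255, ERR=-62318001908538241/562949953421312
(5,4): OLD=1093003391623884357/9007199254740992 → NEW=0, ERR=1093003391623884357/9007199254740992
Output grid:
  Row 0: .....  (5 black, running=5)
  Row 1: #.#.#  (2 black, running=7)
  Row 2: .#.#.  (3 black, running=10)
  Row 3: #.##.  (2 black, running=12)
  Row 4: ##.##  (1 black, running=13)
  Row 5: ####.  (1 black, running=14)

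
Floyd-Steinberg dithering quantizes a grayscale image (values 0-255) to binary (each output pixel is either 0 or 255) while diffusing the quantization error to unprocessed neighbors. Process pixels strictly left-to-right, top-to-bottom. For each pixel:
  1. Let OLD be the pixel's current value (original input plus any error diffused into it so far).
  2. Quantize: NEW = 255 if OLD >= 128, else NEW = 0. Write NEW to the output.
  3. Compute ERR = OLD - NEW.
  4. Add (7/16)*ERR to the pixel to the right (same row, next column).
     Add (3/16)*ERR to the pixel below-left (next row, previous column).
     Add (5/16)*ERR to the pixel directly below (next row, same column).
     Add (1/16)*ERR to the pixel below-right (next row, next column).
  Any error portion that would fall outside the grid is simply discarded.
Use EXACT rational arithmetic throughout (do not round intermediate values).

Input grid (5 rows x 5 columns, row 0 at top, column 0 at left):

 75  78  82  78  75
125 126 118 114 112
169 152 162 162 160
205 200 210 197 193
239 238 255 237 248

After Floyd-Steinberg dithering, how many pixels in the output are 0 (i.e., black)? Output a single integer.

Answer: 9

Derivation:
(0,0): OLD=75 → NEW=0, ERR=75
(0,1): OLD=1773/16 → NEW=0, ERR=1773/16
(0,2): OLD=33403/256 → NEW=255, ERR=-31877/256
(0,3): OLD=96349/4096 → NEW=0, ERR=96349/4096
(0,4): OLD=5589643/65536 → NEW=0, ERR=5589643/65536
(1,0): OLD=43319/256 → NEW=255, ERR=-21961/256
(1,1): OLD=213889/2048 → NEW=0, ERR=213889/2048
(1,2): OLD=8920469/65536 → NEW=255, ERR=-7791211/65536
(1,3): OLD=20328881/262144 → NEW=0, ERR=20328881/262144
(1,4): OLD=730023411/4194304 → NEW=255, ERR=-339524109/4194304
(2,0): OLD=5301019/32768 → NEW=255, ERR=-3054821/32768
(2,1): OLD=121842649/1048576 → NEW=0, ERR=121842649/1048576
(2,2): OLD=3300968395/16777216 → NEW=255, ERR=-977221685/16777216
(2,3): OLD=37082394673/268435456 → NEW=255, ERR=-31368646607/268435456
(2,4): OLD=379783300375/4294967296 → NEW=0, ERR=379783300375/4294967296
(3,0): OLD=3316085867/16777216 → NEW=255, ERR=-962104213/16777216
(3,1): OLD=26102020111/134217728 → NEW=255, ERR=-8123500529/134217728
(3,2): OLD=647122168277/4294967296 → NEW=255, ERR=-448094492203/4294967296
(3,3): OLD=1097595611597/8589934592 → NEW=0, ERR=1097595611597/8589934592
(3,4): OLD=37002923613601/137438953472 → NEW=255, ERR=1955990478241/137438953472
(4,0): OLD=450393921765/2147483648 → NEW=255, ERR=-97214408475/2147483648
(4,1): OLD=12103891504741/68719476736 → NEW=255, ERR=-5419575062939/68719476736
(4,2): OLD=228773942673547/1099511627776 → NEW=255, ERR=-51601522409333/1099511627776
(4,3): OLD=4442830208557157/17592186044416 → NEW=255, ERR=-43177232768923/17592186044416
(4,4): OLD=73003263313485123/281474976710656 → NEW=255, ERR=1227144252267843/281474976710656
Output grid:
  Row 0: ..#..  (4 black, running=4)
  Row 1: #.#.#  (2 black, running=6)
  Row 2: #.##.  (2 black, running=8)
  Row 3: ###.#  (1 black, running=9)
  Row 4: #####  (0 black, running=9)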